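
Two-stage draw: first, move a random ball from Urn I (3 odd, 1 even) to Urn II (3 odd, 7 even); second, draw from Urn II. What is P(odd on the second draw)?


P(transfer odd) = 3/4; P(transfer even) = 1/4
If odd transferred: Urn II has 4 odd of 11, so P(odd|odd moved) = 4/11
If even transferred: Urn II has 3 odd of 11, so P(odd|even moved) = 3/11
By total probability: P(odd) = 3/4*4/11 + 1/4*3/11 = 15/44

15/44


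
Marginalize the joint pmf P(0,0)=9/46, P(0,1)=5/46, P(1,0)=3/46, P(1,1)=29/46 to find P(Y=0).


P(Y=0) = P(0,0)+P(1,0) = 9/46 + 3/46 = 12/46 = 6/23

6/23


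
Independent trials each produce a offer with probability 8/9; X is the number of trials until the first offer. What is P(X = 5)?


P(X=5) = (1-p)^4 * p = (1/9)^4 * 8/9
= 1/6561 * 8/9 = 8/59049

8/59049


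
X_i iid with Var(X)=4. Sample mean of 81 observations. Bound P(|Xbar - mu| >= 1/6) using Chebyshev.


Var(Xbar) = Var(X)/n = 4/81
Chebyshev: P(|Xbar-mu| >= 1/6) <= Var(Xbar)/(1/6)^2 = (4/81)/(1/36) = 16/9
Bound exceeds 1, so trivial bound: 1

1


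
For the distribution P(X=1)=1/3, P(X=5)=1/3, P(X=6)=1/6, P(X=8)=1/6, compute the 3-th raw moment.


E[X^3] = sum(x^3 * P(x))
= 1*1/3 + 125*1/3 + 216*1/6 + 512*1/6
= 490/3

490/3


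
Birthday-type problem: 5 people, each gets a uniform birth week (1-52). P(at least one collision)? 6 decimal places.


P(all different) = prod((52-i)/52 for i=0..4) = 0.820284
P(at least one match) = 1 - 0.820284 = 0.179716

0.179716


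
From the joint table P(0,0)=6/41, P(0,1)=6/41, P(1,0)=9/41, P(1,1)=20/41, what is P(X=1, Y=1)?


Read from table: P(X=1, Y=1) = 20/41

20/41


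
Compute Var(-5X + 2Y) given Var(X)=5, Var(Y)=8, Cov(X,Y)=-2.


Var(-5X + 2Y) = (-5)^2*Var(X) + 2^2*Var(Y) + 2*(-5)*2*Cov(X,Y)
= 25*5 + 4*8 - 20*(-2)
= 125 + 32 + 40 = 197

197


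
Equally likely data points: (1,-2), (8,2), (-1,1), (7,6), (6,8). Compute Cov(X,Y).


E[X]=21/5, E[Y]=3, E[XY]=103/5
Cov(X,Y) = E[XY] - E[X]E[Y] = 103/5 - 21/5*3 = 8

8


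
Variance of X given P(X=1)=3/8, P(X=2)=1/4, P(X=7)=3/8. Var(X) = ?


E[X] = 7/2, E[X^2] = 79/4
Var(X) = E[X^2] - (E[X])^2 = 79/4 - (7/2)^2 = 15/2

15/2


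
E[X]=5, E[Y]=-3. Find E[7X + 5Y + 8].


E[7X + 5Y + 8] = 7*E[X] + 5*E[Y] + 8
= (7)*(5) + (5)*(-3) + (8)
= 35 - 15 + 8 = 28

28


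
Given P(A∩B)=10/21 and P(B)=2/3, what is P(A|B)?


P(A|B) = P(A∩B)/P(B) = (30/63)/(42/63) = 30/42 = 5/7

5/7


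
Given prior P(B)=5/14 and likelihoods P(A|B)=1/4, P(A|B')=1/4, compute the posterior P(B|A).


P(A) = P(A|B)P(B) + P(A|B')P(B') = 1/4*5/14 + 1/4*9/14 = 1/4
P(B|A) = P(A|B)P(B)/P(A) = (5/56)/(1/4) = 5/14

5/14


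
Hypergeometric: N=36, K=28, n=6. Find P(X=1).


P(X=1) = C(28,1)*C(8,5) / C(36,6)
= 28*56 / 1947792
= 1568/1947792 = 14/17391

14/17391


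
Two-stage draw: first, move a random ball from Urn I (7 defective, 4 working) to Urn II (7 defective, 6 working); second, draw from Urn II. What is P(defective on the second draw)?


P(transfer defective) = 7/11; P(transfer working) = 4/11
If defective transferred: Urn II has 8 defective of 14, so P(defective|defective moved) = 4/7
If working transferred: Urn II has 7 defective of 14, so P(defective|working moved) = 1/2
By total probability: P(defective) = 7/11*4/7 + 4/11*1/2 = 6/11

6/11


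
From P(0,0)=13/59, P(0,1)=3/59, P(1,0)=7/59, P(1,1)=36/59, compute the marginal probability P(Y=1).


P(Y=1) = P(0,1)+P(1,1) = 3/59 + 36/59 = 39/59

39/59


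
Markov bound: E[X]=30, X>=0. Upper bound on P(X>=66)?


Markov: P(X >= a) <= E[X]/a
P(X >= 66) <= 30/66 = 5/11

5/11


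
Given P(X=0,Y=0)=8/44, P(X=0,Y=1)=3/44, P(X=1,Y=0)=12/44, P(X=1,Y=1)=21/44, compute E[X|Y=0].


P(Y=0) = 20/44
E[X|Y=0] = (0*8 + 1*12)/20 = 12/20 = 3/5

3/5


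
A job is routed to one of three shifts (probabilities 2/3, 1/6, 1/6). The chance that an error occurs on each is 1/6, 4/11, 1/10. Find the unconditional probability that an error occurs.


P(A) = P(A|B1)P(B1) + P(A|B2)P(B2) + P(A|B3)P(B3)
= 1/6*2/3 + 4/11*1/6 + 1/10*1/6
= 1/9 + 2/33 + 1/60 = 373/1980

373/1980


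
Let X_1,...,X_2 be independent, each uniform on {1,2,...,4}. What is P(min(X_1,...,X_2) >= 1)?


P(min >= 1) = P(all X_i >= 1) = (P(X_1 >= 1))^2
= (4/4)^2 = 1^2 = 1

1


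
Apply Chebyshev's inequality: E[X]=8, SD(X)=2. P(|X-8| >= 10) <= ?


k = 10/2 = 5
Chebyshev: P(|X-mu| >= k*sigma) <= 1/k^2 = 1/5^2 = 1/25

1/25


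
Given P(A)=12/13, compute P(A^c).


P(A') = 1 - P(A) = 1 - 12/13 = 1/13

1/13


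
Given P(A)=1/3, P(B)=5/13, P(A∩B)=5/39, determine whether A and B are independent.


P(A)*P(B) = 1/3*5/13 = 5/39
P(A∩B) = 5/39, which equals P(A)P(B), so independent

Yes, A and B are independent


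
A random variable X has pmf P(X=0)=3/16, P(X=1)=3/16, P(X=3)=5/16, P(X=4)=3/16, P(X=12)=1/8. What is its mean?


E[X] = sum(x * P(x))
= 0*3/16 + 1*3/16 + 3*5/16 + 4*3/16 + 12*1/8
= 27/8

27/8


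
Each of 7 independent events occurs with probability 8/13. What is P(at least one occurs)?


P(at least one) = 1 - P(none)
P(none) = (1 - 8/13)^7 = (5/13)^7 = 78125/62748517
P(at least one) = 1 - 78125/62748517 = 62670392/62748517

62670392/62748517


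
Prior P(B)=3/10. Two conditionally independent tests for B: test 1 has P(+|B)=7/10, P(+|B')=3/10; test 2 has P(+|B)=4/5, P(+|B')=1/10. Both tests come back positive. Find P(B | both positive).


After test 1: P(+) = 7/10*3/10 + 3/10*7/10 = 21/50
P(B|+) = (21/100)/(21/50) = 1/2
After test 2 (use post1 as new prior): P(+) = 4/5*1/2 + 1/10*1/2 = 9/20
P(B|+,+) = (2/5)/(9/20) = 8/9

8/9


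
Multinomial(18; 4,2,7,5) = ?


18! = 6402373705728000
Denominator: 4!=24 * 2!=2 * 7!=5040 * 5!=120
Coefficient = 6402373705728000 / 29030400 = 220540320

220540320


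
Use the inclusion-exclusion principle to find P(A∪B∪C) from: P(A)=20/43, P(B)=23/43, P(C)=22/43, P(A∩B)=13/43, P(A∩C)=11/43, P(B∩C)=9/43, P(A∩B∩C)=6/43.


P(A∪B∪C) = P(A)+P(B)+P(C) - P(AB)-P(AC)-P(BC) + P(ABC)
= 20/43+23/43+22/43 - 13/43-11/43-9/43 + 6/43
= 38/43

38/43


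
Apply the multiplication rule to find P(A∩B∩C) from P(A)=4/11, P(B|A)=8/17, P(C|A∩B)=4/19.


P(A∩B∩C) = P(A) * P(B|A) * P(C|A∩B)
= 4/11 * 8/17 * 4/19
= 32/187 * 4/19 = 128/3553

128/3553


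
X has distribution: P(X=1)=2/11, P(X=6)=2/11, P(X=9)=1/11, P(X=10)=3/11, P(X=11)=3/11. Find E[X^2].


E[X^2] = sum(g(x)*P(x))
= 1*2/11 + 36*2/11 + 81*1/11 + 100*3/11 + 121*3/11
= 818/11

818/11


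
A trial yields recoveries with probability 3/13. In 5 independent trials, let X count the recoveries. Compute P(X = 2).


P(X=2) = C(5,2) * p^2 * (1-p)^3
= 10 * 9/169 * 1000/2197
= 90000/371293

90000/371293


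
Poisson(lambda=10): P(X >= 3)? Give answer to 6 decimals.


P(X>=3) = 1 - P(X<=2) = 1 - (e^(-10)*10^0/0! + e^(-10)*10^1/1! + e^(-10)*10^2/2!)
≈ 1 - (0.0000453999 + 0.0004539993 + 0.0022699965)
= 1 - 0.0027693957 = 0.9972306043
≈ 0.997231

0.997231


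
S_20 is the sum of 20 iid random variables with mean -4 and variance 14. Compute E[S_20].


E[S_n] = n*E[X_1] = 20*-4 = -80

-80


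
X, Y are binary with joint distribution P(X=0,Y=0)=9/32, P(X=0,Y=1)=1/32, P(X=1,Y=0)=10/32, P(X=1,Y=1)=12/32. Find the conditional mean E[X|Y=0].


P(Y=0) = 19/32
E[X|Y=0] = (0*9 + 1*10)/19 = 10/19

10/19


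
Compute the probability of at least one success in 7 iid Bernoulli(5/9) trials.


P(at least one) = 1 - P(none)
P(none) = (1 - 5/9)^7 = (4/9)^7 = 16384/4782969
P(at least one) = 1 - 16384/4782969 = 4766585/4782969

4766585/4782969


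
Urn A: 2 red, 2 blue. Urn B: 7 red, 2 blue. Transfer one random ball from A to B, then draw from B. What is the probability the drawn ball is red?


P(transfer red) = 2/4 = 1/2; P(transfer blue) = 1/2
If red transferred: Urn II has 8 red of 10, so P(red|red moved) = 4/5
If blue transferred: Urn II has 7 red of 10, so P(red|blue moved) = 7/10
By total probability: P(red) = 1/2*4/5 + 1/2*7/10 = 3/4

3/4


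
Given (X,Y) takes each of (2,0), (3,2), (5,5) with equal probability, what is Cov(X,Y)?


E[X]=10/3, E[Y]=7/3, E[XY]=31/3
Cov(X,Y) = E[XY] - E[X]E[Y] = 31/3 - 10/3*7/3 = 23/9

23/9


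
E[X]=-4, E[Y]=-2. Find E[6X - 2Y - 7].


E[6X - 2Y - 7] = 6*E[X] - 2*E[Y] - 7
= (6)*(-4) + (-2)*(-2) + (-7)
= -24 + 4 - 7 = -27

-27


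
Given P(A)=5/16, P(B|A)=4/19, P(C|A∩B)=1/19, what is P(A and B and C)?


P(A∩B∩C) = P(A) * P(B|A) * P(C|A∩B)
= 5/16 * 4/19 * 1/19
= 5/76 * 1/19 = 5/1444

5/1444


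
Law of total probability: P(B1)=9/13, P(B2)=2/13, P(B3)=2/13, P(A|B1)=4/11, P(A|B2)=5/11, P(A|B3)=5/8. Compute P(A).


P(A) = P(A|B1)P(B1) + P(A|B2)P(B2) + P(A|B3)P(B3)
= 4/11*9/13 + 5/11*2/13 + 5/8*2/13
= 36/143 + 10/143 + 5/52 = 239/572

239/572


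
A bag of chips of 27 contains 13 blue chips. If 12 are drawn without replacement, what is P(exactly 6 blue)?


P(X=6) = C(13,6)*C(14,6) / C(27,12)
= 1716*3003 / 17383860
= 5153148/17383860 = 11011/37145

11011/37145


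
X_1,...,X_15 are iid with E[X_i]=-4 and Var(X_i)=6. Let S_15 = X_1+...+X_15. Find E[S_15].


E[S_n] = n*E[X_1] = 15*-4 = -60

-60


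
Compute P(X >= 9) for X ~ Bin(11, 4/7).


P(X>=9) = P(X=9) + P(X=10) + P(X=11)
= 129761280/1977326743 + 34603008/1977326743 + 4194304/1977326743
= 168558592/1977326743

168558592/1977326743


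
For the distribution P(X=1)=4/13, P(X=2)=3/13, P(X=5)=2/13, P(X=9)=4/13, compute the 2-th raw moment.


E[X^2] = sum(x^2 * P(x))
= 1*4/13 + 4*3/13 + 25*2/13 + 81*4/13
= 30

30


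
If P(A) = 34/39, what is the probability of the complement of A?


P(A') = 1 - P(A) = 1 - 34/39 = 5/39

5/39


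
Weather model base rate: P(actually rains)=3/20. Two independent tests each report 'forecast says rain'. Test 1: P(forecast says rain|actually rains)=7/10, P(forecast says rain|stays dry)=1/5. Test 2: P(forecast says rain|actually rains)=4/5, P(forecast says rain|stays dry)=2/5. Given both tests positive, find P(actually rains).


After test 1: P(+) = 7/10*3/20 + 1/5*17/20 = 11/40
P(B|+) = (21/200)/(11/40) = 21/55
After test 2 (use post1 as new prior): P(+) = 4/5*21/55 + 2/5*34/55 = 152/275
P(B|+,+) = (84/275)/(152/275) = 21/38

21/38


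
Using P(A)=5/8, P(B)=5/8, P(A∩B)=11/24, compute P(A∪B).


P(A∪B) = P(A) + P(B) - P(A∩B)
= 5/8 + 5/8 - 11/24 = 19/24

19/24


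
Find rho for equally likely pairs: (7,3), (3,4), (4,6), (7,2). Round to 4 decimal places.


Cov(X,Y) = -1.9375, Var(X) = 3.1875, Var(Y) = 2.1875
rho = Cov/(sqrt(VarX)*sqrt(VarY)) = -0.7337

-0.7337


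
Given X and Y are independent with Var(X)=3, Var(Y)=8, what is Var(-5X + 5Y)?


Independence => Cov(X,Y)=0
Var(-5X + 5Y) = (-5)^2*Var(X) + 5^2*Var(Y)
= 25*3 + 25*8 = 275

275


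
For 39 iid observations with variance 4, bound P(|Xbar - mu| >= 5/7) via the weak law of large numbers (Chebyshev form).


Var(Xbar) = Var(X)/n = 4/39
Chebyshev: P(|Xbar-mu| >= 5/7) <= Var(Xbar)/(5/7)^2 = (4/39)/(25/49) = 196/975

196/975


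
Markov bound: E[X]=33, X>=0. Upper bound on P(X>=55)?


Markov: P(X >= a) <= E[X]/a
P(X >= 55) <= 33/55 = 3/5

3/5


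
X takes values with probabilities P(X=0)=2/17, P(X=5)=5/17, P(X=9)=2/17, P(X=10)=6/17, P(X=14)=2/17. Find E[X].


E[X] = sum(x * P(x))
= 0*2/17 + 5*5/17 + 9*2/17 + 10*6/17 + 14*2/17
= 131/17

131/17


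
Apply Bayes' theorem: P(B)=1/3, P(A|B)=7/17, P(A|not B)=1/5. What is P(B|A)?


P(A) = P(A|B)P(B) + P(A|B')P(B') = 7/17*1/3 + 1/5*2/3 = 23/85
P(B|A) = P(A|B)P(B)/P(A) = (7/51)/(23/85) = 35/69

35/69


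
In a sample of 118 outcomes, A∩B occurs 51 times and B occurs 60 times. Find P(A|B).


P(A|B) = P(A∩B)/P(B) = (51/118)/(60/118) = 51/60 = 17/20

17/20


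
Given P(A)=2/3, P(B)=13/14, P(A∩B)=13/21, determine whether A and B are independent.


P(A)*P(B) = 2/3*13/14 = 13/21
P(A∩B) = 13/21, which equals P(A)P(B), so independent

Yes, A and B are independent


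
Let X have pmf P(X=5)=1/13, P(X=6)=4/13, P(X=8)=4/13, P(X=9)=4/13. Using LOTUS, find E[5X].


E[5X] = sum(g(x)*P(x))
= 25*1/13 + 30*4/13 + 40*4/13 + 45*4/13
= 485/13

485/13


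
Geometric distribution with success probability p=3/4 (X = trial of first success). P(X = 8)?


P(X=8) = (1-p)^7 * p = (1/4)^7 * 3/4
= 1/16384 * 3/4 = 3/65536

3/65536


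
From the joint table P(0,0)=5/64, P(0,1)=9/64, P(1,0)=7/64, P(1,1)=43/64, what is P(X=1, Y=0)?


Read from table: P(X=1, Y=0) = 7/64

7/64


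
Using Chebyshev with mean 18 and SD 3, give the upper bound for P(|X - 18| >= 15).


k = 15/3 = 5
Chebyshev: P(|X-mu| >= k*sigma) <= 1/k^2 = 1/5^2 = 1/25

1/25


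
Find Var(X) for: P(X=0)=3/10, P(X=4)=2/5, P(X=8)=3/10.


E[X] = 4, E[X^2] = 128/5
Var(X) = E[X^2] - (E[X])^2 = 128/5 - (4)^2 = 48/5

48/5


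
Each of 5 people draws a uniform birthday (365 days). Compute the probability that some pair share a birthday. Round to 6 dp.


P(all different) = prod((365-i)/365 for i=0..4) = 0.972864
P(at least one match) = 1 - 0.972864 = 0.027136

0.027136


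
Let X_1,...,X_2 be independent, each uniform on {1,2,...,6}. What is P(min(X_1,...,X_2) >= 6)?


P(min >= 6) = P(all X_i >= 6) = (P(X_1 >= 6))^2
= (1/6)^2 = 1/36

1/36


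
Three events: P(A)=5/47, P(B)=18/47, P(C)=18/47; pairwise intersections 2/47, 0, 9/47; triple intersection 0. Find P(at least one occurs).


P(A∪B∪C) = P(A)+P(B)+P(C) - P(AB)-P(AC)-P(BC) + P(ABC)
= 5/47+18/47+18/47 - 2/47-0-9/47 + 0
= 30/47

30/47


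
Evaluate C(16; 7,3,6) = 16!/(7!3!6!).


16! = 20922789888000
Denominator: 7!=5040 * 3!=6 * 6!=720
Coefficient = 20922789888000 / 21772800 = 960960

960960


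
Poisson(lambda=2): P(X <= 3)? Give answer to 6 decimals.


P(X<=3) = e^(-2)*2^0/0! + e^(-2)*2^1/1! + e^(-2)*2^2/2! + e^(-2)*2^3/3!
≈ 0.1353352832 + 0.2706705665 + 0.2706705665 + 0.1804470443
= 0.8571234605
≈ 0.857123

0.857123


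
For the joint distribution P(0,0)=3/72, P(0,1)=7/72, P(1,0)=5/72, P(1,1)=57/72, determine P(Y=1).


P(Y=1) = P(0,1)+P(1,1) = 7/72 + 57/72 = 64/72 = 8/9

8/9


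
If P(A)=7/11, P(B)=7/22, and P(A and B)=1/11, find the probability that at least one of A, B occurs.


P(A∪B) = P(A) + P(B) - P(A∩B)
= 7/11 + 7/22 - 1/11 = 19/22

19/22


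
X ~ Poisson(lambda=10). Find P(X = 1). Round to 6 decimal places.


P(X=1) = e^(-10) * 10^1 / 1!
≈ 0.00004539992976 * 10 / 1
≈ 0.000454

0.000454


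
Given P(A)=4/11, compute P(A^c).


P(A') = 1 - P(A) = 1 - 4/11 = 7/11

7/11


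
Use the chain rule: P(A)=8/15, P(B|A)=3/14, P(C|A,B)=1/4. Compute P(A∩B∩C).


P(A∩B∩C) = P(A) * P(B|A) * P(C|A∩B)
= 8/15 * 3/14 * 1/4
= 4/35 * 1/4 = 1/35

1/35


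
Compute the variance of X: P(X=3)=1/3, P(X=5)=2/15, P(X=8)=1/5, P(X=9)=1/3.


E[X] = 94/15, E[X^2] = 692/15
Var(X) = E[X^2] - (E[X])^2 = 692/15 - (94/15)^2 = 1544/225

1544/225


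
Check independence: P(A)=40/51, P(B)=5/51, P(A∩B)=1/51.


P(A)*P(B) = 40/51*5/51 = 200/2601
P(A∩B) = 1/51 != 200/2601, so not independent

No, A and B are not independent


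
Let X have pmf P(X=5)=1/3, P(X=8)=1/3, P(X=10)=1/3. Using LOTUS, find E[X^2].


E[X^2] = sum(g(x)*P(x))
= 25*1/3 + 64*1/3 + 100*1/3
= 63

63


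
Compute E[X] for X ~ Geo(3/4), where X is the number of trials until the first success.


For geometric (trials until first success), E[X] = 1/p = 1/(3/4) = 4/3

4/3


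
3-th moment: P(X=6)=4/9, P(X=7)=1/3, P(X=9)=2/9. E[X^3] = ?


E[X^3] = sum(x^3 * P(x))
= 216*4/9 + 343*1/3 + 729*2/9
= 1117/3

1117/3


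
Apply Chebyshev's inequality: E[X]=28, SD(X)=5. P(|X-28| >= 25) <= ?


k = 25/5 = 5
Chebyshev: P(|X-mu| >= k*sigma) <= 1/k^2 = 1/5^2 = 1/25

1/25


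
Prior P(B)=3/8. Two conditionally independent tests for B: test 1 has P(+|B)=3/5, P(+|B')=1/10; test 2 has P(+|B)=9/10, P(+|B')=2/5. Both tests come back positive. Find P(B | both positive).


After test 1: P(+) = 3/5*3/8 + 1/10*5/8 = 23/80
P(B|+) = (9/40)/(23/80) = 18/23
After test 2 (use post1 as new prior): P(+) = 9/10*18/23 + 2/5*5/23 = 91/115
P(B|+,+) = (81/115)/(91/115) = 81/91

81/91


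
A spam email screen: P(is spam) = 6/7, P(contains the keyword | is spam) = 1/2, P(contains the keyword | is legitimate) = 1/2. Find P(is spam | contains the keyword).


P(A) = P(A|B)P(B) + P(A|B')P(B') = 1/2*6/7 + 1/2*1/7 = 1/2
P(B|A) = P(A|B)P(B)/P(A) = (3/7)/(1/2) = 6/7

6/7


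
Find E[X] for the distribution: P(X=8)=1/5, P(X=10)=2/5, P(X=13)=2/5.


E[X] = sum(x * P(x))
= 8*1/5 + 10*2/5 + 13*2/5
= 54/5

54/5


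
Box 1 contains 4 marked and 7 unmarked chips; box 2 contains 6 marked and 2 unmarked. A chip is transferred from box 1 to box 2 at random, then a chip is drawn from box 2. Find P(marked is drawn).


P(transfer marked) = 4/11; P(transfer unmarked) = 7/11
If marked transferred: Urn II has 7 marked of 9, so P(marked|marked moved) = 7/9
If unmarked transferred: Urn II has 6 marked of 9, so P(marked|unmarked moved) = 2/3
By total probability: P(marked) = 4/11*7/9 + 7/11*2/3 = 70/99

70/99


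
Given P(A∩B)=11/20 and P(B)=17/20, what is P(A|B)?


P(A|B) = P(A∩B)/P(B) = (22/40)/(34/40) = 22/34 = 11/17

11/17


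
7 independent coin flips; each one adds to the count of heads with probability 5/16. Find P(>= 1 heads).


P(at least one) = 1 - P(none)
P(none) = (1 - 5/16)^7 = (11/16)^7 = 19487171/268435456
P(at least one) = 1 - 19487171/268435456 = 248948285/268435456

248948285/268435456


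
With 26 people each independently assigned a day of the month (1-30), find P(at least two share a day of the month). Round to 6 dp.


P(all different) = prod((30-i)/30 for i=0..25) = 0.000000
P(at least one match) = 1 - 0.000000 = 1.000000

1.000000


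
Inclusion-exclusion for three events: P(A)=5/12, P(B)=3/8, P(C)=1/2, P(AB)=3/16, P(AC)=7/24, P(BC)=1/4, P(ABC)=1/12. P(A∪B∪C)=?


P(A∪B∪C) = P(A)+P(B)+P(C) - P(AB)-P(AC)-P(BC) + P(ABC)
= 5/12+3/8+1/2 - 3/16-7/24-1/4 + 1/12
= 31/48

31/48


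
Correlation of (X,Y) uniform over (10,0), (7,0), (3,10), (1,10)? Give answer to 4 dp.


Cov(X,Y) = -16.2500, Var(X) = 12.1875, Var(Y) = 25.0000
rho = Cov/(sqrt(VarX)*sqrt(VarY)) = -0.9309

-0.9309


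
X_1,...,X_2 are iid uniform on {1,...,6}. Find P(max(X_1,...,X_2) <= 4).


P(max <= 4) = P(all X_i <= 4) = (P(X_1 <= 4))^2
= (4/6)^2 = (2/3)^2 = 4/9

4/9


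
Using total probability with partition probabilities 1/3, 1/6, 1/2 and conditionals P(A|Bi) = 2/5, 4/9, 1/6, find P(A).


P(A) = P(A|B1)P(B1) + P(A|B2)P(B2) + P(A|B3)P(B3)
= 2/5*1/3 + 4/9*1/6 + 1/6*1/2
= 2/15 + 2/27 + 1/12 = 157/540

157/540


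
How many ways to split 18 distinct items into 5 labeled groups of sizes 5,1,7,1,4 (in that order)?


18! = 6402373705728000
Denominator: 5!=120 * 1!=1 * 7!=5040 * 1!=1 * 4!=24
Coefficient = 6402373705728000 / 14515200 = 441080640

441080640


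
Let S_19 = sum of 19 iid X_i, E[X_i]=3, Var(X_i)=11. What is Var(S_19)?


By independence, Var(S_n) = n*Var(X_1) = 19*11 = 209

209


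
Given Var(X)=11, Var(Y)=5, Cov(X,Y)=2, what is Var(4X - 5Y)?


Var(4X - 5Y) = 4^2*Var(X) + (-5)^2*Var(Y) + 2*4*(-5)*Cov(X,Y)
= 16*11 + 25*5 - 40*2
= 176 + 125 - 80 = 221

221


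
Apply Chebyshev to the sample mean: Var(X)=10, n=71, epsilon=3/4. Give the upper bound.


Var(Xbar) = Var(X)/n = 10/71
Chebyshev: P(|Xbar-mu| >= 3/4) <= Var(Xbar)/(3/4)^2 = (10/71)/(9/16) = 160/639

160/639


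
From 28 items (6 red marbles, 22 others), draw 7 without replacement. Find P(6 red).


P(X=6) = C(6,6)*C(22,1) / C(28,7)
= 1*22 / 1184040
= 22/1184040 = 1/53820

1/53820


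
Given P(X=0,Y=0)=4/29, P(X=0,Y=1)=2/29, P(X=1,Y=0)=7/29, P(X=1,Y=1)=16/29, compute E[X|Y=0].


P(Y=0) = 11/29
E[X|Y=0] = (0*4 + 1*7)/11 = 7/11

7/11


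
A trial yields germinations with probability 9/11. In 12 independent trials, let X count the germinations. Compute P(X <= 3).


P(X<=3) = P(X=0) + P(X=1) + P(X=2) + P(X=3)
= 4096/3138428376721 + 221184/3138428376721 + 497664/285311670611 + 7464960/285311670611
= 7983104/285311670611

7983104/285311670611


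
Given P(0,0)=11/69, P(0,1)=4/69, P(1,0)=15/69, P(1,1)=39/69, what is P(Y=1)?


P(Y=1) = P(0,1)+P(1,1) = 4/69 + 39/69 = 43/69

43/69


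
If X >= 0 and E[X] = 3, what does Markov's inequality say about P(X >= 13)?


Markov: P(X >= a) <= E[X]/a
P(X >= 13) <= 3/13

3/13


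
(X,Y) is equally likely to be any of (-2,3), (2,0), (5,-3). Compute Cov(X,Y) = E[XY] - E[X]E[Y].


E[X]=5/3, E[Y]=0, E[XY]=-7
Cov(X,Y) = E[XY] - E[X]E[Y] = -7 - 5/3*0 = -7

-7


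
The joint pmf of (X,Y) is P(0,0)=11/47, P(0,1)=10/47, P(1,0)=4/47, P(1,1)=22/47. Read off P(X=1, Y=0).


Read from table: P(X=1, Y=0) = 4/47

4/47


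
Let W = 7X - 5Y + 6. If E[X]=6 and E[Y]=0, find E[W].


E[7X - 5Y + 6] = 7*E[X] - 5*E[Y] + 6
= (7)*(6) + (-5)*(0) + (6)
= 42 + 0 + 6 = 48

48


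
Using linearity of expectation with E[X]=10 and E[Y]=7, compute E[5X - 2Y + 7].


E[5X - 2Y + 7] = 5*E[X] - 2*E[Y] + 7
= (5)*(10) + (-2)*(7) + (7)
= 50 - 14 + 7 = 43

43


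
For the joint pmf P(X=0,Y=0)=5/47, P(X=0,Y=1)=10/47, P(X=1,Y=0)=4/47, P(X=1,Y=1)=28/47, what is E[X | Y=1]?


P(Y=1) = 38/47
E[X|Y=1] = (0*10 + 1*28)/38 = 28/38 = 14/19

14/19


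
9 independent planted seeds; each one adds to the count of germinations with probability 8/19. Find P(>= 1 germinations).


P(at least one) = 1 - P(none)
P(none) = (1 - 8/19)^9 = (11/19)^9 = 2357947691/322687697779
P(at least one) = 1 - 2357947691/322687697779 = 320329750088/322687697779

320329750088/322687697779


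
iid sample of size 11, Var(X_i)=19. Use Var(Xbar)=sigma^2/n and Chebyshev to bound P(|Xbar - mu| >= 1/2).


Var(Xbar) = Var(X)/n = 19/11
Chebyshev: P(|Xbar-mu| >= 1/2) <= Var(Xbar)/(1/2)^2 = (19/11)/(1/4) = 76/11
Bound exceeds 1, so trivial bound: 1

1


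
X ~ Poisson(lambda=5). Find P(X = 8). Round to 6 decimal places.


P(X=8) = e^(-5) * 5^8 / 8!
≈ 0.006737946999 * 390625 / 40320
≈ 0.065278

0.065278


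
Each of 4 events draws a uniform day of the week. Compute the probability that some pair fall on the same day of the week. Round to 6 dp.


P(all different) = prod((7-i)/7 for i=0..3) = 0.349854
P(at least one match) = 1 - 0.349854 = 0.650146

0.650146


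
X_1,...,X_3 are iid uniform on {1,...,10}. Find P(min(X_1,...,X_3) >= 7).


P(min >= 7) = P(all X_i >= 7) = (P(X_1 >= 7))^3
= (4/10)^3 = (2/5)^3 = 8/125

8/125


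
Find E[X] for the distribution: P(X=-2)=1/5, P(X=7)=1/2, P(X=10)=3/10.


E[X] = sum(x * P(x))
= -2*1/5 + 7*1/2 + 10*3/10
= 61/10

61/10


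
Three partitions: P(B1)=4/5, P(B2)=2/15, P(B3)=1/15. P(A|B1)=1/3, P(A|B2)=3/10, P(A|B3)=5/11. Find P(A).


P(A) = P(A|B1)P(B1) + P(A|B2)P(B2) + P(A|B3)P(B3)
= 1/3*4/5 + 3/10*2/15 + 5/11*1/15
= 4/15 + 1/25 + 1/33 = 278/825

278/825


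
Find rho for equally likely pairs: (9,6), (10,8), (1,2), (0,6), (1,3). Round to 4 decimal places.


Cov(X,Y) = 6.8000, Var(X) = 18.9600, Var(Y) = 4.8000
rho = Cov/(sqrt(VarX)*sqrt(VarY)) = 0.7128

0.7128


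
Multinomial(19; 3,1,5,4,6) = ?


19! = 121645100408832000
Denominator: 3!=6 * 1!=1 * 5!=120 * 4!=24 * 6!=720
Coefficient = 121645100408832000 / 12441600 = 9777287520

9777287520


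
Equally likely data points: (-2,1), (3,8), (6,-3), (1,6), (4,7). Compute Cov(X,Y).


E[X]=12/5, E[Y]=19/5, E[XY]=38/5
Cov(X,Y) = E[XY] - E[X]E[Y] = 38/5 - 12/5*19/5 = -38/25

-38/25


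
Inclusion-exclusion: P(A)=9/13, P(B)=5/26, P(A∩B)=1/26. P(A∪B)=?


P(A∪B) = P(A) + P(B) - P(A∩B)
= 9/13 + 5/26 - 1/26 = 11/13

11/13


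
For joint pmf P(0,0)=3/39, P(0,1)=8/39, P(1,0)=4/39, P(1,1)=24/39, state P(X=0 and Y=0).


Read from table: P(X=0, Y=0) = 3/39 = 1/13

1/13


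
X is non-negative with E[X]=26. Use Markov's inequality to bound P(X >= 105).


Markov: P(X >= a) <= E[X]/a
P(X >= 105) <= 26/105

26/105


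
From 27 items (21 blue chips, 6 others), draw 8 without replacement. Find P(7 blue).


P(X=7) = C(21,7)*C(6,1) / C(27,8)
= 116280*6 / 2220075
= 697680/2220075 = 5168/16445

5168/16445


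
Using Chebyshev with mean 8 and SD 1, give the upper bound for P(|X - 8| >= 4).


k = 4/1 = 4
Chebyshev: P(|X-mu| >= k*sigma) <= 1/k^2 = 1/4^2 = 1/16

1/16


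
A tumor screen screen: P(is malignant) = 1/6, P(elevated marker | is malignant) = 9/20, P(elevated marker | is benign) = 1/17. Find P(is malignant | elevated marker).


P(A) = P(A|B)P(B) + P(A|B')P(B') = 9/20*1/6 + 1/17*5/6 = 253/2040
P(B|A) = P(A|B)P(B)/P(A) = (3/40)/(253/2040) = 153/253

153/253


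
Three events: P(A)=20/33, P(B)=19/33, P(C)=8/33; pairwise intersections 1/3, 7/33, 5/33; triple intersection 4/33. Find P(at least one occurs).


P(A∪B∪C) = P(A)+P(B)+P(C) - P(AB)-P(AC)-P(BC) + P(ABC)
= 20/33+19/33+8/33 - 1/3-7/33-5/33 + 4/33
= 28/33

28/33


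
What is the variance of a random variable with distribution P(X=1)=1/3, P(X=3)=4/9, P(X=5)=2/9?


E[X] = 25/9, E[X^2] = 89/9
Var(X) = E[X^2] - (E[X])^2 = 89/9 - (25/9)^2 = 176/81

176/81


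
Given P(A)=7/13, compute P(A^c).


P(A') = 1 - P(A) = 1 - 7/13 = 6/13

6/13


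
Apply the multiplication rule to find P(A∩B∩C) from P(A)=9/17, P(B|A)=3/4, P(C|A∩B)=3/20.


P(A∩B∩C) = P(A) * P(B|A) * P(C|A∩B)
= 9/17 * 3/4 * 3/20
= 27/68 * 3/20 = 81/1360

81/1360


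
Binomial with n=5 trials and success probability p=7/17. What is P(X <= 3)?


P(X<=3) = P(X=0) + P(X=1) + P(X=2) + P(X=3)
= 100000/1419857 + 350000/1419857 + 490000/1419857 + 343000/1419857
= 1283000/1419857

1283000/1419857


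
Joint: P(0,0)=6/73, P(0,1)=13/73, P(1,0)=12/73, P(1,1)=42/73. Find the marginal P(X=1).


P(X=1) = P(1,0)+P(1,1) = 12/73 + 42/73 = 54/73

54/73


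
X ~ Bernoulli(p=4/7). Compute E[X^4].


For Bernoulli: X in {0,1}
E[X^4] = 0^4*(1-4/7) + 1^4*4/7 = 4/7

4/7


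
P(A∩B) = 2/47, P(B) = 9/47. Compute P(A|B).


P(A|B) = P(A∩B)/P(B) = (2/47)/(9/47) = 2/9

2/9


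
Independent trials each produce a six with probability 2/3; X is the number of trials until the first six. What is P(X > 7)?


P(X > 7) = P(first 7 trials all fail) = (1-p)^7 = (1/3)^7 = 1/2187

1/2187


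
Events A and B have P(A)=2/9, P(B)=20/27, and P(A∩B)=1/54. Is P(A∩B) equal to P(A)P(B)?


P(A)*P(B) = 2/9*20/27 = 40/243
P(A∩B) = 1/54 != 40/243, so not independent

No, A and B are not independent


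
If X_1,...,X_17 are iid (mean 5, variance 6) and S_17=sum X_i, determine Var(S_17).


By independence, Var(S_n) = n*Var(X_1) = 17*6 = 102

102


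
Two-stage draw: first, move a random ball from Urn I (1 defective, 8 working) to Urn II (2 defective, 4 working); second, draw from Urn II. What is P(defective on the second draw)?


P(transfer defective) = 1/9; P(transfer working) = 8/9
If defective transferred: Urn II has 3 defective of 7, so P(defective|defective moved) = 3/7
If working transferred: Urn II has 2 defective of 7, so P(defective|working moved) = 2/7
By total probability: P(defective) = 1/9*3/7 + 8/9*2/7 = 19/63

19/63


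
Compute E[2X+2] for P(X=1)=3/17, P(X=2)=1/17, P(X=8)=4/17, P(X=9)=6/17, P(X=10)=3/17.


E[2X+2] = sum(g(x)*P(x))
= 4*3/17 + 6*1/17 + 18*4/17 + 20*6/17 + 22*3/17
= 276/17

276/17


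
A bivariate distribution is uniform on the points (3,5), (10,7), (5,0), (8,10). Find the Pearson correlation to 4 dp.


Cov(X,Y) = 5.5000, Var(X) = 7.2500, Var(Y) = 13.2500
rho = Cov/(sqrt(VarX)*sqrt(VarY)) = 0.5612

0.5612


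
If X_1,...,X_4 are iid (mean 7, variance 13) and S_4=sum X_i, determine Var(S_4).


By independence, Var(S_n) = n*Var(X_1) = 4*13 = 52

52


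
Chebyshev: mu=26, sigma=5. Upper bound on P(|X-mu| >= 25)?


k = 25/5 = 5
Chebyshev: P(|X-mu| >= k*sigma) <= 1/k^2 = 1/5^2 = 1/25

1/25


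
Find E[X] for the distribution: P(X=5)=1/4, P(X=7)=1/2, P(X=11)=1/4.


E[X] = sum(x * P(x))
= 5*1/4 + 7*1/2 + 11*1/4
= 15/2

15/2


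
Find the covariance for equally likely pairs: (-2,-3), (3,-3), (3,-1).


E[X]=4/3, E[Y]=-7/3, E[XY]=-2
Cov(X,Y) = E[XY] - E[X]E[Y] = -2 - 4/3*-7/3 = 10/9

10/9


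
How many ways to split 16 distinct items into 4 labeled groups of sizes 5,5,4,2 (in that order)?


16! = 20922789888000
Denominator: 5!=120 * 5!=120 * 4!=24 * 2!=2
Coefficient = 20922789888000 / 691200 = 30270240

30270240


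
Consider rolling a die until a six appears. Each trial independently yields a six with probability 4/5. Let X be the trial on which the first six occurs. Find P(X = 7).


P(X=7) = (1-p)^6 * p = (1/5)^6 * 4/5
= 1/15625 * 4/5 = 4/78125

4/78125


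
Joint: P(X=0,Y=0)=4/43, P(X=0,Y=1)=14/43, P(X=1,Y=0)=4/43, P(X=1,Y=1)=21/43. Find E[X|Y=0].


P(Y=0) = 8/43
E[X|Y=0] = (0*4 + 1*4)/8 = 4/8 = 1/2

1/2


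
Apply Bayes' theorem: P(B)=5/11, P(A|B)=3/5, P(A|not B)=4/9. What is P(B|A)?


P(A) = P(A|B)P(B) + P(A|B')P(B') = 3/5*5/11 + 4/9*6/11 = 17/33
P(B|A) = P(A|B)P(B)/P(A) = (3/11)/(17/33) = 9/17

9/17


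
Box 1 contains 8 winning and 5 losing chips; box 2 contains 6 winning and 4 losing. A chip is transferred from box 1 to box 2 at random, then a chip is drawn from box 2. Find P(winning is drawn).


P(transfer winning) = 8/13; P(transfer losing) = 5/13
If winning transferred: Urn II has 7 winning of 11, so P(winning|winning moved) = 7/11
If losing transferred: Urn II has 6 winning of 11, so P(winning|losing moved) = 6/11
By total probability: P(winning) = 8/13*7/11 + 5/13*6/11 = 86/143

86/143


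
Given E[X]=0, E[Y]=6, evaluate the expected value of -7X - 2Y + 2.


E[-7X - 2Y + 2] = -7*E[X] - 2*E[Y] + 2
= (-7)*(0) + (-2)*(6) + (2)
= 0 - 12 + 2 = -10

-10


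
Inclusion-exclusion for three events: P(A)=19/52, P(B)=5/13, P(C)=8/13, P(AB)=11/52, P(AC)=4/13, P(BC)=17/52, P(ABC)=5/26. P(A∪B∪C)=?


P(A∪B∪C) = P(A)+P(B)+P(C) - P(AB)-P(AC)-P(BC) + P(ABC)
= 19/52+5/13+8/13 - 11/52-4/13-17/52 + 5/26
= 37/52

37/52


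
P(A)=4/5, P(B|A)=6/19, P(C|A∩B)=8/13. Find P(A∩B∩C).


P(A∩B∩C) = P(A) * P(B|A) * P(C|A∩B)
= 4/5 * 6/19 * 8/13
= 24/95 * 8/13 = 192/1235

192/1235


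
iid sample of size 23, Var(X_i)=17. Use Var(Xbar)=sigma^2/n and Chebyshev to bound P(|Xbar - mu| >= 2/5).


Var(Xbar) = Var(X)/n = 17/23
Chebyshev: P(|Xbar-mu| >= 2/5) <= Var(Xbar)/(2/5)^2 = (17/23)/(4/25) = 425/92
Bound exceeds 1, so trivial bound: 1

1


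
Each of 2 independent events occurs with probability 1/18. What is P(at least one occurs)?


P(at least one) = 1 - P(none)
P(none) = (1 - 1/18)^2 = (17/18)^2 = 289/324
P(at least one) = 1 - 289/324 = 35/324

35/324


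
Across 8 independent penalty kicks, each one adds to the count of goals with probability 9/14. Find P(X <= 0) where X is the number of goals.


P(X<=0) = P(X=0)
= 390625/1475789056
= 390625/1475789056

390625/1475789056


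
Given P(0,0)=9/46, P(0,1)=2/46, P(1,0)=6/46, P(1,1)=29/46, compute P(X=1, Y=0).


Read from table: P(X=1, Y=0) = 6/46 = 3/23

3/23


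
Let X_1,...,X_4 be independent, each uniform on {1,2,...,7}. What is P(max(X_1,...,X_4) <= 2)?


P(max <= 2) = P(all X_i <= 2) = (P(X_1 <= 2))^4
= (2/7)^4 = 16/2401

16/2401


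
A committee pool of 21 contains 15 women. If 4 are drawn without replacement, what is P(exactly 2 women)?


P(X=2) = C(15,2)*C(6,2) / C(21,4)
= 105*15 / 5985
= 1575/5985 = 5/19

5/19


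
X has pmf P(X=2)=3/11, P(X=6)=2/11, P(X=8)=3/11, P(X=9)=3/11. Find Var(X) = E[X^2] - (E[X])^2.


E[X] = 69/11, E[X^2] = 519/11
Var(X) = E[X^2] - (E[X])^2 = 519/11 - (69/11)^2 = 948/121

948/121


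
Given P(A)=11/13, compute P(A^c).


P(A') = 1 - P(A) = 1 - 11/13 = 2/13

2/13


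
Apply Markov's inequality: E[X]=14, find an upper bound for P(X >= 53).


Markov: P(X >= a) <= E[X]/a
P(X >= 53) <= 14/53

14/53


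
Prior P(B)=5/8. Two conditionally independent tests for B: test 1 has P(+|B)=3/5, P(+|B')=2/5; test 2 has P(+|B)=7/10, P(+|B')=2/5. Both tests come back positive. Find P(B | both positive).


After test 1: P(+) = 3/5*5/8 + 2/5*3/8 = 21/40
P(B|+) = (3/8)/(21/40) = 5/7
After test 2 (use post1 as new prior): P(+) = 7/10*5/7 + 2/5*2/7 = 43/70
P(B|+,+) = (1/2)/(43/70) = 35/43

35/43


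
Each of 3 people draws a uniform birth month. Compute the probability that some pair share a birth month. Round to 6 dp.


P(all different) = prod((12-i)/12 for i=0..2) = 0.763889
P(at least one match) = 1 - 0.763889 = 0.236111

0.236111


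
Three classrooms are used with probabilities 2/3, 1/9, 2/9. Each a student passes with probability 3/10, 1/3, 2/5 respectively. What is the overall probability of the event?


P(A) = P(A|B1)P(B1) + P(A|B2)P(B2) + P(A|B3)P(B3)
= 3/10*2/3 + 1/3*1/9 + 2/5*2/9
= 1/5 + 1/27 + 4/45 = 44/135

44/135


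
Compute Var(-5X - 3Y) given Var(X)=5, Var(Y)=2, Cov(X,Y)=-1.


Var(-5X - 3Y) = (-5)^2*Var(X) + (-3)^2*Var(Y) + 2*(-5)*(-3)*Cov(X,Y)
= 25*5 + 9*2 + 30*(-1)
= 125 + 18 - 30 = 113

113


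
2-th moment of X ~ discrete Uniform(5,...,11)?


E[X^2] = (1/7) * sum(x^2 for x=5..11)
= 476/7 = 68

68


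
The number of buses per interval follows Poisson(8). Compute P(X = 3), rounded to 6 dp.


P(X=3) = e^(-8) * 8^3 / 3!
≈ 0.0003354626279 * 512 / 6
≈ 0.028626

0.028626


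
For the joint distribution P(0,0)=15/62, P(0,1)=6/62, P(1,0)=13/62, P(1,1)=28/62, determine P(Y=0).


P(Y=0) = P(0,0)+P(1,0) = 15/62 + 13/62 = 28/62 = 14/31

14/31


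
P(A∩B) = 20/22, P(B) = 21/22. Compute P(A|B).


P(A|B) = P(A∩B)/P(B) = (20/22)/(21/22) = 20/21

20/21


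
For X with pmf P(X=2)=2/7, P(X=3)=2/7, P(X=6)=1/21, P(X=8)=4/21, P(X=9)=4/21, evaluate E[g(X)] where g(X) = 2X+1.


E[2X+1] = sum(g(x)*P(x))
= 5*2/7 + 7*2/7 + 13*1/21 + 17*4/21 + 19*4/21
= 229/21

229/21


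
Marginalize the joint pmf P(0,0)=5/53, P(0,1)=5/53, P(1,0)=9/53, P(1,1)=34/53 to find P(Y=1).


P(Y=1) = P(0,1)+P(1,1) = 5/53 + 34/53 = 39/53

39/53


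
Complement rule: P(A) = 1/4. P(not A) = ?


P(A') = 1 - P(A) = 1 - 1/4 = 3/4

3/4


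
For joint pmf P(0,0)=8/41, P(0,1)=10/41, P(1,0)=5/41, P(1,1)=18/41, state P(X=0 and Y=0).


Read from table: P(X=0, Y=0) = 8/41

8/41


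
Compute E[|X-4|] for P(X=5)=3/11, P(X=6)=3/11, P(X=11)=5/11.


E[|X-4|] = sum(g(x)*P(x))
= 1*3/11 + 2*3/11 + 7*5/11
= 4

4


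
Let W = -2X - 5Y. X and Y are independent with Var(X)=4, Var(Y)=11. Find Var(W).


Independence => Cov(X,Y)=0
Var(-2X - 5Y) = (-2)^2*Var(X) + (-5)^2*Var(Y)
= 4*4 + 25*11 = 291

291


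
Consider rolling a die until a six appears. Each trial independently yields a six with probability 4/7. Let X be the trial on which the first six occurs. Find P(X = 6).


P(X=6) = (1-p)^5 * p = (3/7)^5 * 4/7
= 243/16807 * 4/7 = 972/117649

972/117649


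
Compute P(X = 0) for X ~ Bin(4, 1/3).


P(X=0) = C(4,0) * p^0 * (1-p)^4
= 1 * 1 * 16/81
= 16/81

16/81


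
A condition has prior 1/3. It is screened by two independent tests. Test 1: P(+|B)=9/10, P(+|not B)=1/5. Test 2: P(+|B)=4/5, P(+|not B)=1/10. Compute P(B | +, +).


After test 1: P(+) = 9/10*1/3 + 1/5*2/3 = 13/30
P(B|+) = (3/10)/(13/30) = 9/13
After test 2 (use post1 as new prior): P(+) = 4/5*9/13 + 1/10*4/13 = 38/65
P(B|+,+) = (36/65)/(38/65) = 18/19

18/19


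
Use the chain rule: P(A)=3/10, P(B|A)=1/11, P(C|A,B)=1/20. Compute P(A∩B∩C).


P(A∩B∩C) = P(A) * P(B|A) * P(C|A∩B)
= 3/10 * 1/11 * 1/20
= 3/110 * 1/20 = 3/2200

3/2200


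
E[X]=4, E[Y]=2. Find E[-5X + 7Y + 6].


E[-5X + 7Y + 6] = -5*E[X] + 7*E[Y] + 6
= (-5)*(4) + (7)*(2) + (6)
= -20 + 14 + 6 = 0

0


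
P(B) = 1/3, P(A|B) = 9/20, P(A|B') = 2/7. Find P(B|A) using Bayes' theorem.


P(A) = P(A|B)P(B) + P(A|B')P(B') = 9/20*1/3 + 2/7*2/3 = 143/420
P(B|A) = P(A|B)P(B)/P(A) = (3/20)/(143/420) = 63/143

63/143


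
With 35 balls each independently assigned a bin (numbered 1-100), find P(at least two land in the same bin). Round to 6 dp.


P(all different) = prod((100-i)/100 for i=0..34) = 0.001132
P(at least one match) = 1 - 0.001132 = 0.998868

0.998868


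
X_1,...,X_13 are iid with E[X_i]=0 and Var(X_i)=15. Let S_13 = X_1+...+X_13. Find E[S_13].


E[S_n] = n*E[X_1] = 13*0 = 0

0


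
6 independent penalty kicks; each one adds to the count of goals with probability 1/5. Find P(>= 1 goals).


P(at least one) = 1 - P(none)
P(none) = (1 - 1/5)^6 = (4/5)^6 = 4096/15625
P(at least one) = 1 - 4096/15625 = 11529/15625

11529/15625


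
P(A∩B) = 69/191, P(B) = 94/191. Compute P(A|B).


P(A|B) = P(A∩B)/P(B) = (69/191)/(94/191) = 69/94

69/94


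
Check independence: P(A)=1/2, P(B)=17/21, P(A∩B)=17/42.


P(A)*P(B) = 1/2*17/21 = 17/42
P(A∩B) = 17/42, which equals P(A)P(B), so independent

Yes, A and B are independent


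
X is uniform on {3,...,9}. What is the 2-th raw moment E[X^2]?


E[X^2] = (1/7) * sum(x^2 for x=3..9)
= 280/7 = 40

40


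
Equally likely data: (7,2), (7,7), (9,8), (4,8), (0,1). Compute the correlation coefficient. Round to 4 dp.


Cov(X,Y) = 5.3200, Var(X) = 9.8400, Var(Y) = 9.3600
rho = Cov/(sqrt(VarX)*sqrt(VarY)) = 0.5543

0.5543


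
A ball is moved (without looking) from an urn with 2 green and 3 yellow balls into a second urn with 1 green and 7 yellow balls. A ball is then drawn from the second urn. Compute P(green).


P(transfer green) = 2/5; P(transfer yellow) = 3/5
If green transferred: Urn II has 2 green of 9, so P(green|green moved) = 2/9
If yellow transferred: Urn II has 1 green of 9, so P(green|yellow moved) = 1/9
By total probability: P(green) = 2/5*2/9 + 3/5*1/9 = 7/45

7/45


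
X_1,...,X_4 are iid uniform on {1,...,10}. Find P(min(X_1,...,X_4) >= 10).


P(min >= 10) = P(all X_i >= 10) = (P(X_1 >= 10))^4
= (1/10)^4 = 1/10000

1/10000


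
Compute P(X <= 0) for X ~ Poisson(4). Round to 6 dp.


P(X<=0) = e^(-4)*4^0/0!
≈ 0.0183156389
≈ 0.018316

0.018316


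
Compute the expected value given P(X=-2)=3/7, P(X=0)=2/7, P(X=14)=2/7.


E[X] = sum(x * P(x))
= -2*3/7 + 0*2/7 + 14*2/7
= 22/7

22/7


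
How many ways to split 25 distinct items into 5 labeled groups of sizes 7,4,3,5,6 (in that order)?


25! = 15511210043330985984000000
Denominator: 7!=5040 * 4!=24 * 3!=6 * 5!=120 * 6!=720
Coefficient = 15511210043330985984000000 / 62705664000 = 247365374256000

247365374256000


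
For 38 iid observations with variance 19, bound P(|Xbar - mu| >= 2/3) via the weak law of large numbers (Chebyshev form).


Var(Xbar) = Var(X)/n = 19/38
Chebyshev: P(|Xbar-mu| >= 2/3) <= Var(Xbar)/(2/3)^2 = (1/2)/(4/9) = 9/8
Bound exceeds 1, so trivial bound: 1

1


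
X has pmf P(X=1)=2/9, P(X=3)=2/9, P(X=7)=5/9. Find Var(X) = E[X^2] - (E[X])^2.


E[X] = 43/9, E[X^2] = 265/9
Var(X) = E[X^2] - (E[X])^2 = 265/9 - (43/9)^2 = 536/81

536/81


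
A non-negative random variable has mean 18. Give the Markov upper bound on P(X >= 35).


Markov: P(X >= a) <= E[X]/a
P(X >= 35) <= 18/35

18/35


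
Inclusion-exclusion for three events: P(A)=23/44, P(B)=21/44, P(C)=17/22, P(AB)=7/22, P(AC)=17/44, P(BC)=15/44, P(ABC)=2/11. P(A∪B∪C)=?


P(A∪B∪C) = P(A)+P(B)+P(C) - P(AB)-P(AC)-P(BC) + P(ABC)
= 23/44+21/44+17/22 - 7/22-17/44-15/44 + 2/11
= 10/11

10/11


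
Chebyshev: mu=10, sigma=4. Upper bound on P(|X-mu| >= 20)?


k = 20/4 = 5
Chebyshev: P(|X-mu| >= k*sigma) <= 1/k^2 = 1/5^2 = 1/25

1/25


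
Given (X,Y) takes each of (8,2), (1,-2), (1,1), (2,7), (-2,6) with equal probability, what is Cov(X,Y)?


E[X]=2, E[Y]=14/5, E[XY]=17/5
Cov(X,Y) = E[XY] - E[X]E[Y] = 17/5 - 2*14/5 = -11/5

-11/5


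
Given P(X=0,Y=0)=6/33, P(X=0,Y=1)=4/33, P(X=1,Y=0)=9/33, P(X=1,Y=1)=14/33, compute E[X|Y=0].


P(Y=0) = 15/33
E[X|Y=0] = (0*6 + 1*9)/15 = 9/15 = 3/5

3/5


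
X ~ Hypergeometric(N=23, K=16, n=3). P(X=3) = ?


P(X=3) = C(16,3)*C(7,0) / C(23,3)
= 560*1 / 1771
= 560/1771 = 80/253

80/253


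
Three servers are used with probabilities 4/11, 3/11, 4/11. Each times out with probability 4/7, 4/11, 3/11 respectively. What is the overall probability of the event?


P(A) = P(A|B1)P(B1) + P(A|B2)P(B2) + P(A|B3)P(B3)
= 4/7*4/11 + 4/11*3/11 + 3/11*4/11
= 16/77 + 12/121 + 12/121 = 344/847

344/847
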